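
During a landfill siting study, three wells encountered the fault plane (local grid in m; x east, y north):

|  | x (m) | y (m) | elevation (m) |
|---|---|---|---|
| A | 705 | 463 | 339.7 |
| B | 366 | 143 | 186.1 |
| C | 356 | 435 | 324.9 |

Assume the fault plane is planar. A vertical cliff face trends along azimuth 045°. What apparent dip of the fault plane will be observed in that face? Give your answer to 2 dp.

Let the plane be z = a·x + b·y + c.
B−A: −339a − 320b = −153.6;  C−A: −349a − 28b = −14.8.
Solving gives a = 0.00426, b = 0.47549.
Unit vector along 045° is (sin 45°, cos 45°) = (0.7071, 0.7071).
Slope in that direction = a·(0.7071) + b·(0.7071) = 0.33923.
Apparent dip = arctan|0.33923| = 18.74° (true dip is 25.4°, so apparent ≤ true as expected).

18.74°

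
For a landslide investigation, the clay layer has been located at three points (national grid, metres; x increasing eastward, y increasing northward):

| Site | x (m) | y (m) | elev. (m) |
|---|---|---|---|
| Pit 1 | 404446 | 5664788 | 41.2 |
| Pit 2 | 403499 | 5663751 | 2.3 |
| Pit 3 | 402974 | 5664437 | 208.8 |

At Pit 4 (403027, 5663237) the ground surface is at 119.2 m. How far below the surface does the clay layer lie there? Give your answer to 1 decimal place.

135.8 m

Two edge vectors: Pit 1→Pit 2 = (-947, -1037, -38.9), Pit 1→Pit 3 = (-1472, -351, 167.6).
Normal n = (Pit 1→Pit 2) × (Pit 1→Pit 3) = (-187455.1, 215978, -1194067).
So ∂z/∂x = −n_x/n_z = −0.156988762 and ∂z/∂y = −n_y/n_z = 0.180875947.
Intercept c from Pit 1: 41.2 + 63493.48 − 1024623.90 = −961089.22.
At (403027, 5663237): z_contact = −63270.71 + 1024343.36 − 961089.22 = -16.57 m.
Depth below ground = 119.2 − (-16.57) = 135.8 m.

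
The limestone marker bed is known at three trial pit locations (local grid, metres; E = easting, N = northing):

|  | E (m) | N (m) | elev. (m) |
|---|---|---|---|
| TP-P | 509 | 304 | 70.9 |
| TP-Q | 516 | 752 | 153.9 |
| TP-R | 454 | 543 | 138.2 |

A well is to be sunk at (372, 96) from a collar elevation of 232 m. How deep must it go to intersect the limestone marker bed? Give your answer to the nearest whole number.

Let the plane be z = a·E + b·N + c.
TP-Q−TP-P: 7a + 448b = 83;  TP-R−TP-P: −55a + 239b = 67.3.
Solving gives a = −0.39195, b = 0.19139.
Then c = 70.9 − a·509 − b·304 = 212.22.
At (372, 96): z_contact = −145.8 + 18.4 + 212.22 = 84.8 m.
Depth below ground = 232 − 84.8 = 147 m.

147 m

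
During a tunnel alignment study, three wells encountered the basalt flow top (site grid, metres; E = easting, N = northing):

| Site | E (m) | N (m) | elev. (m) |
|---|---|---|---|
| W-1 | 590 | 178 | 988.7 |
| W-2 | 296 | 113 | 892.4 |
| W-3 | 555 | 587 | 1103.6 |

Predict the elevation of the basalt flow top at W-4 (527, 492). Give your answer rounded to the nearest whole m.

Two edge vectors: W-1→W-2 = (-294, -65, -96.3), W-1→W-3 = (-35, 409, 114.9).
Normal n = (W-1→W-2) × (W-1→W-3) = (31918.2, 37151.1, -122521).
So ∂z/∂E = −n_x/n_z = 0.26051 and ∂z/∂N = −n_y/n_z = 0.30322.
Intercept c from W-1: 988.7 − 153.70 − 53.97 = 781.02.
At (527, 492): z = 137.3 + 149.2 + 781.02 = 1067.5 m.

1067 m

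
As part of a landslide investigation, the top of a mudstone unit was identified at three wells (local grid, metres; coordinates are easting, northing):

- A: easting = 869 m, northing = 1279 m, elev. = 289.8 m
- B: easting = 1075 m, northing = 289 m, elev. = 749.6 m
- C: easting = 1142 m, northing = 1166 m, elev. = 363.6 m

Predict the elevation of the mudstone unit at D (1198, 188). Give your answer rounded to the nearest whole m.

805 m

Two edge vectors: A→B = (206, -990, 459.8), A→C = (273, -113, 73.8).
Normal n = (A→B) × (A→C) = (-21104.6, 110322.6, 246992).
So ∂z/∂easting = −n_x/n_z = 0.08545 and ∂z/∂northing = −n_y/n_z = −0.44666.
Intercept c from A: 289.8 − 74.25 + 571.28 = 786.83.
At (1198, 188): z = 102.4 − 84.0 + 786.83 = 805.2 m.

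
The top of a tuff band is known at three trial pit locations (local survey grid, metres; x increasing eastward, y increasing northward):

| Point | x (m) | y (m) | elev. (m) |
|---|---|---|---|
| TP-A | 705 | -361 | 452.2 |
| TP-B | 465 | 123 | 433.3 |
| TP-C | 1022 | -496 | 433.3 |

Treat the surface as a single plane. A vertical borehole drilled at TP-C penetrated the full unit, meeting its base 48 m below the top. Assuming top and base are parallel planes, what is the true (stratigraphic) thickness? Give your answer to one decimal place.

47.6 m

Let the plane be z = a·x + b·y + c.
TP-B−TP-A: −240a + 484b = −18.9;  TP-C−TP-A: 317a − 135b = −18.9.
Solving gives a = −0.09666, b = −0.08698.
|∇z| = √(a²+b²) = 0.13004, so dip δ = arctan(0.13004) = 7.41°.
True thickness = vertical thickness × cos δ = 48 × cos 7.41° = 47.6 m.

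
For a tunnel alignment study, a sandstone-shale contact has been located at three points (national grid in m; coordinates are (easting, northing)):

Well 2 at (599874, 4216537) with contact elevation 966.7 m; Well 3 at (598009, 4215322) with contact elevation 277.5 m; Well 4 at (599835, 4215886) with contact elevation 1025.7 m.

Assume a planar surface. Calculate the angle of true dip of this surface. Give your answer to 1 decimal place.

24.8°

Two edge vectors: Well 2→Well 3 = (-1865, -1215, -689.2), Well 2→Well 4 = (-39, -651, 59).
Normal n = (Well 2→Well 3) × (Well 2→Well 4) = (-520354.2, 136913.8, 1166730).
So ∂z/∂E = −n_x/n_z = 0.44599 and ∂z/∂N = −n_y/n_z = −0.11735.
Gradient magnitude |∇z| = √(a² + b²) = √(0.19891 + 0.01377) = 0.46117.
True dip = arctan(0.46117) = 24.8°, dipping toward WNW (azimuth ≈ 285°).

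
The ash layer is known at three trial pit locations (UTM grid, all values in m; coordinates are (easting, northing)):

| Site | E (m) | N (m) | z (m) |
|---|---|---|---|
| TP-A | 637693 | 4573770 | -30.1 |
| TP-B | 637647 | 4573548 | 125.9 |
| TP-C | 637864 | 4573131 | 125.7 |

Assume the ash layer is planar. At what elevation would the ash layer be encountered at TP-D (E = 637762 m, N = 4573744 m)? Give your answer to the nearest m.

Let the plane be z = a·E + b·N + c.
TP-B−TP-A: −46a − 222b = 156;  TP-C−TP-A: 171a − 639b = 155.8.
Solving gives a = −0.96645288, b = −0.50244670.
Then c = -30.1 − a·637693 − b·4573770 = 2914345.78.
At (637762, 4573744): z = −616366.9 − 2298062.6 + 2914345.78 = -83.7 m.

-84 m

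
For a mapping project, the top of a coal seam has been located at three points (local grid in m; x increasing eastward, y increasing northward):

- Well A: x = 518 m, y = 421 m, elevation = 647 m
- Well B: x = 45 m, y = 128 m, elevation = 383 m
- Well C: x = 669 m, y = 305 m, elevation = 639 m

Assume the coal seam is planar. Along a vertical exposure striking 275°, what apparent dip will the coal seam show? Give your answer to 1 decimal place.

Two edge vectors: Well A→Well B = (-473, -293, -264), Well A→Well C = (151, -116, -8).
Normal n = (Well A→Well B) × (Well A→Well C) = (-28280, -43648, 99111).
So ∂z/∂x = −n_x/n_z = 0.28534 and ∂z/∂y = −n_y/n_z = 0.44040.
Unit vector along 275° is (sin 275°, cos 275°) = (-0.9962, 0.0872).
Slope in that direction = a·(-0.9962) + b·(0.0872) = −0.24587.
Apparent dip = arctan|0.24587| = 13.8° (true dip is 27.7°, so apparent ≤ true as expected).

13.8°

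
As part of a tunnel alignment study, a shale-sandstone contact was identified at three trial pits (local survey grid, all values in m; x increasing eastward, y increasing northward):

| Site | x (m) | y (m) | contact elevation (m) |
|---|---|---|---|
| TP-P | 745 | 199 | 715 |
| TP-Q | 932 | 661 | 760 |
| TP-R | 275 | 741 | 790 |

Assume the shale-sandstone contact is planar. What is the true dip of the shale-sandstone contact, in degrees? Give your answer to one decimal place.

Two edge vectors: TP-P→TP-Q = (187, 462, 45), TP-P→TP-R = (-470, 542, 75).
Normal n = (TP-P→TP-Q) × (TP-P→TP-R) = (10260, -35175, 318494).
So ∂z/∂x = −n_x/n_z = −0.03221 and ∂z/∂y = −n_y/n_z = 0.11044.
Gradient magnitude |∇z| = √(a² + b²) = √(0.00104 + 0.01220) = 0.11504.
True dip = arctan(0.11504) = 6.6°, dipping toward SSE (azimuth ≈ 164°).

6.6°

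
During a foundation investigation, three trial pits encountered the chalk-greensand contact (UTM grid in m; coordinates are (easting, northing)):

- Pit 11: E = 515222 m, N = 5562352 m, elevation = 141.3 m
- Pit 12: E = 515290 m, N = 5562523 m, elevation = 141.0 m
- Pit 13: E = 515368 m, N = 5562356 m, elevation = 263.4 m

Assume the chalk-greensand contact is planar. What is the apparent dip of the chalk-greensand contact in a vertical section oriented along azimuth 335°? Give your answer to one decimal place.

33.6°

Let the plane be z = a·E + b·N + c.
Pit 12−Pit 11: 68a + 171b = −0.3;  Pit 13−Pit 11: 146a + 4b = 122.1.
Solving gives a = 0.84556, b = −0.33800.
Unit vector along 335° is (sin 335°, cos 335°) = (-0.4226, 0.9063).
Slope in that direction = a·(-0.4226) + b·(0.9063) = −0.66368.
Apparent dip = arctan|0.66368| = 33.6° (true dip is 42.3°, so apparent ≤ true as expected).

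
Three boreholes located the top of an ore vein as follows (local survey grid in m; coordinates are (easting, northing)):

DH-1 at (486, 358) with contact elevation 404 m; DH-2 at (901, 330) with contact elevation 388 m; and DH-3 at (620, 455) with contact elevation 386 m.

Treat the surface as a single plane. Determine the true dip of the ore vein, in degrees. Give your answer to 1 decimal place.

Let the plane be z = a·E + b·N + c.
DH-2−DH-1: 415a − 28b = −16;  DH-3−DH-1: 134a + 97b = −18.
Solving gives a = −0.04672, b = −0.12103.
Gradient magnitude |∇z| = √(a² + b²) = √(0.00218 + 0.01465) = 0.12973.
True dip = arctan(0.12973) = 7.4°, dipping toward NNE (azimuth ≈ 021°).

7.4°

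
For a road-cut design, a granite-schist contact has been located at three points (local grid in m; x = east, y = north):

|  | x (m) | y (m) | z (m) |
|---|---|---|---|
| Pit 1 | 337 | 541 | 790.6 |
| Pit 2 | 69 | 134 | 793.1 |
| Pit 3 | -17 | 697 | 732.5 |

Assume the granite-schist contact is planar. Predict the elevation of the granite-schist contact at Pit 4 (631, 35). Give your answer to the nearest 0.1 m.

872.2 m

Let the plane be z = a·x + b·y + c.
Pit 2−Pit 1: −268a − 407b = 2.5;  Pit 3−Pit 1: −354a + 156b = −58.1.
Solving gives a = 0.12511, b = −0.08853.
Then c = 790.6 − a·337 − b·541 = 796.33.
At (631, 35): z = 78.9 − 3.1 + 796.33 = 872.2 m.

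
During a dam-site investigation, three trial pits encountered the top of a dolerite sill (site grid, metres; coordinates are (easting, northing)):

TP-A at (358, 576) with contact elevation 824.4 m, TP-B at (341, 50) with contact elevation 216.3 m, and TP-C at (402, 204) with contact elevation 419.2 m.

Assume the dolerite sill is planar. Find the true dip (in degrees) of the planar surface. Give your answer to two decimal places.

50.77°

Two edge vectors: TP-A→TP-B = (-17, -526, -608.1), TP-A→TP-C = (44, -372, -405.2).
Normal n = (TP-A→TP-B) × (TP-A→TP-C) = (-13078, -33644.8, 29468).
So ∂z/∂E = −n_x/n_z = 0.44380 and ∂z/∂N = −n_y/n_z = 1.14174.
Gradient magnitude |∇z| = √(a² + b²) = √(0.19696 + 1.30357) = 1.22496.
True dip = arctan(1.22496) = 50.77°, dipping toward SSW (azimuth ≈ 201°).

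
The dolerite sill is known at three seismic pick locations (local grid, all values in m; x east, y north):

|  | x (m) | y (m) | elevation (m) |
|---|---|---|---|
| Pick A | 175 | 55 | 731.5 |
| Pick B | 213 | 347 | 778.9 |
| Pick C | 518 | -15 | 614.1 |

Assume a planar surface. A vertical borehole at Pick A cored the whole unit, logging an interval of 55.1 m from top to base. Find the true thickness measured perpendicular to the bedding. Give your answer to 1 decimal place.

51.8 m

Let the plane be z = a·x + b·y + c.
Pick B−Pick A: 38a + 292b = 47.4;  Pick C−Pick A: 343a − 70b = −117.4.
Solving gives a = −0.30115, b = 0.20152.
|∇z| = √(a²+b²) = 0.36235, so dip δ = arctan(0.36235) = 19.92°.
True thickness = vertical thickness × cos δ = 55.1 × cos 19.92° = 51.8 m.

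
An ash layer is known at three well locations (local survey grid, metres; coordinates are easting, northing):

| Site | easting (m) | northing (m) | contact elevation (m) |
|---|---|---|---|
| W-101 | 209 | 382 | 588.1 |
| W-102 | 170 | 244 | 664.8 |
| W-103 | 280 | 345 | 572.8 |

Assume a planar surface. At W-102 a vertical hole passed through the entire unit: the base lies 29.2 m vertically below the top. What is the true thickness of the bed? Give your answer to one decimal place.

24.9 m

Let the plane be z = a·easting + b·northing + c.
W-102−W-101: −39a − 138b = 76.7;  W-103−W-101: 71a − 37b = −15.3.
Solving gives a = −0.44029, b = −0.43137.
|∇z| = √(a²+b²) = 0.61639, so dip δ = arctan(0.61639) = 31.65°.
True thickness = vertical thickness × cos δ = 29.2 × cos 31.65° = 24.9 m.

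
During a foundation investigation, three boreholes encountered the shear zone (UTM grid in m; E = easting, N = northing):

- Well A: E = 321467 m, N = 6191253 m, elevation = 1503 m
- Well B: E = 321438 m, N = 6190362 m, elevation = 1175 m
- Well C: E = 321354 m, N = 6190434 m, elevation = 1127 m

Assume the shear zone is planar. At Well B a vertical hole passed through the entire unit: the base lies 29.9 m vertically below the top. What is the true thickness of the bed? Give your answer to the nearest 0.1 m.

21.9 m

Two edge vectors: Well A→Well B = (-29, -891, -328), Well A→Well C = (-113, -819, -376).
Normal n = (Well A→Well B) × (Well A→Well C) = (66384, 26160, -76932).
So ∂z/∂E = −n_x/n_z = 0.86289 and ∂z/∂N = −n_y/n_z = 0.34004.
|∇z| = √(a²+b²) = 0.92748, so dip δ = arctan(0.92748) = 42.85°.
True thickness = vertical thickness × cos δ = 29.9 × cos 42.85° = 21.9 m.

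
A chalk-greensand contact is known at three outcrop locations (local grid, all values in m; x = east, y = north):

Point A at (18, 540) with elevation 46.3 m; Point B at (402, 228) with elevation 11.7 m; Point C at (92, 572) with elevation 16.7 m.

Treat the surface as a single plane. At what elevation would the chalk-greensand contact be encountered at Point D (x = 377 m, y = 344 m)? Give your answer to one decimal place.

Two edge vectors: Point A→Point B = (384, -312, -34.6), Point A→Point C = (74, 32, -29.6).
Normal n = (Point A→Point B) × (Point A→Point C) = (10342.4, 8806, 35376).
So ∂z/∂x = −n_x/n_z = −0.29236 and ∂z/∂y = −n_y/n_z = −0.24893.
Intercept c from Point A: 46.3 + 5.26 + 134.42 = 185.98.
At (377, 344): z = −110.2 − 85.6 + 185.98 = -9.9 m.

-9.9 m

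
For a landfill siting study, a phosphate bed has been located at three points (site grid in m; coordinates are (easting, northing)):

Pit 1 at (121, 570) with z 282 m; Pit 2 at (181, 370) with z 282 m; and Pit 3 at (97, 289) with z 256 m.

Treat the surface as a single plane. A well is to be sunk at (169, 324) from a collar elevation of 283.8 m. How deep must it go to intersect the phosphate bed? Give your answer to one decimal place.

8.0 m

Let the plane be z = a·E + b·N + c.
Pit 2−Pit 1: 60a − 200b = 0;  Pit 3−Pit 1: −24a − 281b = −26.
Solving gives a = 0.24007, b = 0.07202.
Then c = 282 − a·121 − b·570 = 211.90.
At (169, 324): z_contact = 40.57 + 23.34 + 211.90 = 275.81 m.
Depth below ground = 283.8 − 275.81 = 8.0 m.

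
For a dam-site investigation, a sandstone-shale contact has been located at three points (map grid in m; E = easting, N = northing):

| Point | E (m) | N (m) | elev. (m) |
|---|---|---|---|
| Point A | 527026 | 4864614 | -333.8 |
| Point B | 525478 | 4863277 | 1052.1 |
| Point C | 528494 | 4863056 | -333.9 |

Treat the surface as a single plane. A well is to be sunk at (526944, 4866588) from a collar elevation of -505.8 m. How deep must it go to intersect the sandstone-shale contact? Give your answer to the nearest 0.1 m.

705.5 m

Two edge vectors: Point A→Point B = (-1548, -1337, 1385.9), Point A→Point C = (1468, -1558, -0.1).
Normal n = (Point A→Point B) × (Point A→Point C) = (2159365.9, 2034346.4, 4374500).
So ∂z/∂E = −n_x/n_z = −0.493625763 and ∂z/∂N = −n_y/n_z = −0.465046611.
Intercept c from Point A: -333.8 + 260153.61 + 2262272.25 = 2522092.07.
At (526944, 4866588): z_contact = −260113.13 − 2263190.26 + 2522092.07 = -1211.32 m.
Depth below ground = -505.8 − (-1211.32) = 705.5 m.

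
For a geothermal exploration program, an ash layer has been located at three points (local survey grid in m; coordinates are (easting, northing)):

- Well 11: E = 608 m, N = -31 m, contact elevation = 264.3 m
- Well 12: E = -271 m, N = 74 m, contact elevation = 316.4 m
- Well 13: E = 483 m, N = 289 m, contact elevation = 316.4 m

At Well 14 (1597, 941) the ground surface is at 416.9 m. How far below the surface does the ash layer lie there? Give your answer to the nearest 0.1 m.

Let the plane be z = a·E + b·N + c.
Well 12−Well 11: −879a + 105b = 52.1;  Well 13−Well 11: −125a + 320b = 52.1.
Solving gives a = −0.041772, b = 0.146495.
Then c = 264.3 − a·608 − b·-31 = 294.24.
At (1597, 941): z_contact = −66.71 + 137.85 + 294.24 = 365.38 m.
Depth below ground = 416.9 − 365.38 = 51.5 m.

51.5 m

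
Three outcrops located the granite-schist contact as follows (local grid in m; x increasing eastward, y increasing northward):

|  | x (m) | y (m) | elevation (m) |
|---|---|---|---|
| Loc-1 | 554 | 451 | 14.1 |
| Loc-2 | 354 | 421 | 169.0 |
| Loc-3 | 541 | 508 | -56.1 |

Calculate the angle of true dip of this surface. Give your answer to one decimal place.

Two edge vectors: Loc-1→Loc-2 = (-200, -30, 154.9), Loc-1→Loc-3 = (-13, 57, -70.2).
Normal n = (Loc-1→Loc-2) × (Loc-1→Loc-3) = (-6723.3, -16053.7, -11790).
So ∂z/∂x = −n_x/n_z = −0.57025 and ∂z/∂y = −n_y/n_z = −1.36164.
Gradient magnitude |∇z| = √(a² + b²) = √(0.32519 + 1.85406) = 1.47623.
True dip = arctan(1.47623) = 55.9°, dipping toward NNE (azimuth ≈ 023°).

55.9°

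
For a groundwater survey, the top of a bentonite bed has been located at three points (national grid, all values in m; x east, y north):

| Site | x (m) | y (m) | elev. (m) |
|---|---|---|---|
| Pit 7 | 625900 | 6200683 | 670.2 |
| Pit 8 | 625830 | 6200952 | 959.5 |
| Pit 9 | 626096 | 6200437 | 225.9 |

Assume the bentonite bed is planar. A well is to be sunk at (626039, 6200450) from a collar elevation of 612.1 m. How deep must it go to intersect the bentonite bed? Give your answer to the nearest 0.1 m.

Two edge vectors: Pit 7→Pit 8 = (-70, 269, 289.3), Pit 7→Pit 9 = (196, -246, -444.3).
Normal n = (Pit 7→Pit 8) × (Pit 7→Pit 9) = (-48348.9, 25601.8, -35504).
So ∂z/∂x = −n_x/n_z = −1.361787404 and ∂z/∂y = −n_y/n_z = 0.721096215.
Intercept c from Pit 7: 670.2 + 852342.74 − 4471289.04 = −3618276.10.
At (626039, 6200450): z_contact = −852532.02 + 4471121.02 − 3618276.10 = 312.90 m.
Depth below ground = 612.1 − 312.90 = 299.2 m.

299.2 m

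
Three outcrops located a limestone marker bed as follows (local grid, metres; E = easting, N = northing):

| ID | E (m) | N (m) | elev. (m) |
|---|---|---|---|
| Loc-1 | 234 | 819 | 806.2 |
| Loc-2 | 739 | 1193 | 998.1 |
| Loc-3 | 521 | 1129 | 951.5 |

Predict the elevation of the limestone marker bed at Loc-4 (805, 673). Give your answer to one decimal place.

811.6 m

Two edge vectors: Loc-1→Loc-2 = (505, 374, 191.9), Loc-1→Loc-3 = (287, 310, 145.3).
Normal n = (Loc-1→Loc-2) × (Loc-1→Loc-3) = (-5146.8, -18301.2, 49212).
So ∂z/∂E = −n_x/n_z = 0.104584 and ∂z/∂N = −n_y/n_z = 0.371885.
Intercept c from Loc-1: 806.2 − 24.47 − 304.57 = 477.15.
At (805, 673): z = 84.2 + 250.3 + 477.15 = 811.6 m.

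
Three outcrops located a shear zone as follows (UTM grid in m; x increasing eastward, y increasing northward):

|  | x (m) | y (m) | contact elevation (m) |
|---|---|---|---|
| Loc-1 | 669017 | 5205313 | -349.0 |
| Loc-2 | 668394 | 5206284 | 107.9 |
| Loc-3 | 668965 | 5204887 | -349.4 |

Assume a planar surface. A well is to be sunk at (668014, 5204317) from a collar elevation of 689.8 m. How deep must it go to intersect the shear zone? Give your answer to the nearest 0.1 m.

Let the plane be z = a·x + b·y + c.
Loc-2−Loc-1: −623a + 971b = 456.9;  Loc-3−Loc-1: −52a − 426b = −0.4.
Solving gives a = −0.614932413, b = 0.076001140.
Then c = -349 − a·669017 − b·5205313 = 15441.52.
At (668014, 5204317): z_contact = −410783.46 + 395534.02 + 15441.52 = 192.08 m.
Depth below ground = 689.8 − 192.08 = 497.7 m.

497.7 m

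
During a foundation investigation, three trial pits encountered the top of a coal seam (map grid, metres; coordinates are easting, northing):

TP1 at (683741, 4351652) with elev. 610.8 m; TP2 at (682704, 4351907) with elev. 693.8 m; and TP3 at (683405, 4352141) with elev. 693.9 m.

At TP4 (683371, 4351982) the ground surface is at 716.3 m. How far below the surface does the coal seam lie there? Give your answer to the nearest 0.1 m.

Let the plane be z = a·easting + b·northing + c.
TP2−TP1: −1037a + 255b = 83;  TP3−TP1: −336a + 489b = 83.1.
Solving gives a = −0.046027294, b = 0.138312534.
Then c = 610.8 − a·683741 − b·4351652 = −569806.47.
At (683371, 4351982): z_contact = −31453.72 + 601933.66 − 569806.47 = 673.47 m.
Depth below ground = 716.3 − 673.47 = 42.8 m.

42.8 m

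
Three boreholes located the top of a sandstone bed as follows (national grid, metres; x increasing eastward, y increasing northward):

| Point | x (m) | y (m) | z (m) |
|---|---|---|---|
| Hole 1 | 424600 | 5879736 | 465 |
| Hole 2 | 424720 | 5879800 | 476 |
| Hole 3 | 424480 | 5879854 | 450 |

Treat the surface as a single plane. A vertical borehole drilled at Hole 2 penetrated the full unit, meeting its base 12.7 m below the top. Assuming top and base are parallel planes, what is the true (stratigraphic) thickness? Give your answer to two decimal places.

12.63 m

Let the plane be z = a·x + b·y + c.
Hole 2−Hole 1: 120a + 64b = 11;  Hole 3−Hole 1: −120a + 118b = −15.
Solving gives a = 0.10339, b = −0.02198.
|∇z| = √(a²+b²) = 0.10570, so dip δ = arctan(0.10570) = 6.03°.
True thickness = vertical thickness × cos δ = 12.7 × cos 6.03° = 12.63 m.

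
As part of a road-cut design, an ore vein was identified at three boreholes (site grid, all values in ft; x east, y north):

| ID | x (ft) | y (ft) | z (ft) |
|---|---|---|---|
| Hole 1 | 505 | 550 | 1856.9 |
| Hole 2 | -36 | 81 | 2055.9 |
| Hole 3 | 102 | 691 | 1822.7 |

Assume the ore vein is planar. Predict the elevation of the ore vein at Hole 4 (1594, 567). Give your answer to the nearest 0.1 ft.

Two edge vectors: Hole 1→Hole 2 = (-541, -469, 199), Hole 1→Hole 3 = (-403, 141, -34.2).
Normal n = (Hole 1→Hole 2) × (Hole 1→Hole 3) = (-12019.2, -98699.2, -265288).
So ∂z/∂x = −n_x/n_z = −0.045306 and ∂z/∂y = −n_y/n_z = −0.372045.
Intercept c from Hole 1: 1856.9 + 22.88 + 204.63 = 2084.40.
At (1594, 567): z = −72.2 − 210.9 + 2084.40 = 1801.2 ft.

1801.2 ft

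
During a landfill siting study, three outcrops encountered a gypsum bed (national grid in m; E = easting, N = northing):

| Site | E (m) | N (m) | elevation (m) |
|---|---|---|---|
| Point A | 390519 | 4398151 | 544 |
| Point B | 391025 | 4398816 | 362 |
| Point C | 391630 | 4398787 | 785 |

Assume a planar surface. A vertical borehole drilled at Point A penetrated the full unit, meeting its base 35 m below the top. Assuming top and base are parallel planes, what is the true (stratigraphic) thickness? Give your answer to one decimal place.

Two edge vectors: Point A→Point B = (506, 665, -182), Point A→Point C = (1111, 636, 241).
Normal n = (Point A→Point B) × (Point A→Point C) = (276017, -324148, -416999).
So ∂z/∂E = −n_x/n_z = 0.66191 and ∂z/∂N = −n_y/n_z = −0.77734.
|∇z| = √(a²+b²) = 1.02097, so dip δ = arctan(1.02097) = 45.59°.
True thickness = vertical thickness × cos δ = 35 × cos 45.59° = 24.5 m.

24.5 m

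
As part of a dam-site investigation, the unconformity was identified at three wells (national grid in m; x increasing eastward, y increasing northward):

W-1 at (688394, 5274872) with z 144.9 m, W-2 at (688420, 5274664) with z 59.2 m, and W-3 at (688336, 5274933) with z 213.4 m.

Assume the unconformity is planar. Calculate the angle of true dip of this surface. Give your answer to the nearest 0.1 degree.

42.4°

Let the plane be z = a·x + b·y + c.
W-2−W-1: 26a − 208b = −85.7;  W-3−W-1: −58a + 61b = 68.5.
Solving gives a = −0.86088, b = 0.30441.
Gradient magnitude |∇z| = √(a² + b²) = √(0.74111 + 0.09266) = 0.91312.
True dip = arctan(0.91312) = 42.4°, dipping toward ESE (azimuth ≈ 109°).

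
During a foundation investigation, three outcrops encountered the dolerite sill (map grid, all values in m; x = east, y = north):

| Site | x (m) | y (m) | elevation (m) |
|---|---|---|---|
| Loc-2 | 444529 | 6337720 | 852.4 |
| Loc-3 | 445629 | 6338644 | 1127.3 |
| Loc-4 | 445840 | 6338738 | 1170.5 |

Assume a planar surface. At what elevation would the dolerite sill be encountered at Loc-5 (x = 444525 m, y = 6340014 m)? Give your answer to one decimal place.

1114.4 m

Two edge vectors: Loc-2→Loc-3 = (1100, 924, 274.9), Loc-2→Loc-4 = (1311, 1018, 318.1).
Normal n = (Loc-2→Loc-3) × (Loc-2→Loc-4) = (14076.2, 10483.9, -91564).
So ∂z/∂x = −n_x/n_z = 0.153730724 and ∂z/∂y = −n_y/n_z = 0.114498056.
Intercept c from Loc-2: 852.4 − 68337.76 − 725656.62 = −793141.98.
At (444525, 6340014): z = 68337.2 + 725919.3 − 793141.98 = 1114.4 m.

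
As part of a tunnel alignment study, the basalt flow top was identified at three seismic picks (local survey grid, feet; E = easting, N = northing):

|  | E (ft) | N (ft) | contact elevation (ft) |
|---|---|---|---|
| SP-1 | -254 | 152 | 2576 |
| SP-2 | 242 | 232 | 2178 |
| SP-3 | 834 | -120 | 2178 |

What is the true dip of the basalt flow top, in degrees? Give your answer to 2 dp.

51.00°

Two edge vectors: SP-1→SP-2 = (496, 80, -398), SP-1→SP-3 = (1088, -272, -398).
Normal n = (SP-1→SP-2) × (SP-1→SP-3) = (-140096, -235616, -221952).
So ∂z/∂E = −n_x/n_z = −0.63120 and ∂z/∂N = −n_y/n_z = −1.06156.
Gradient magnitude |∇z| = √(a² + b²) = √(0.39841 + 1.12692) = 1.23504.
True dip = arctan(1.23504) = 51.00°, dipping toward NNE (azimuth ≈ 031°).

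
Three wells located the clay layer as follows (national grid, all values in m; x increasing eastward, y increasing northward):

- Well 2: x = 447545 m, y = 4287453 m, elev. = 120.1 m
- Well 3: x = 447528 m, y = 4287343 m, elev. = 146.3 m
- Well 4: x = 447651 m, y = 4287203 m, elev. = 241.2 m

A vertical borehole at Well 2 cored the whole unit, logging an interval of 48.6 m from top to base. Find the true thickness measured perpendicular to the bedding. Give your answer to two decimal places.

Let the plane be z = a·x + b·y + c.
Well 3−Well 2: −17a − 110b = 26.2;  Well 4−Well 2: 106a − 250b = 121.1.
Solving gives a = 0.42558, b = −0.30395.
|∇z| = √(a²+b²) = 0.52298, so dip δ = arctan(0.52298) = 27.61°.
True thickness = vertical thickness × cos δ = 48.6 × cos 27.61° = 43.07 m.

43.07 m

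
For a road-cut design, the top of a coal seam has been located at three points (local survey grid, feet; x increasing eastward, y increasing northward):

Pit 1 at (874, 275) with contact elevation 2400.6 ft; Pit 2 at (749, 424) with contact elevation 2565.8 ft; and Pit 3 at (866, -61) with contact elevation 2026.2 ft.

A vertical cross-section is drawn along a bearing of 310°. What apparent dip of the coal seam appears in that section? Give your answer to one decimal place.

35.4°

Two edge vectors: Pit 1→Pit 2 = (-125, 149, 165.2), Pit 1→Pit 3 = (-8, -336, -374.4).
Normal n = (Pit 1→Pit 2) × (Pit 1→Pit 3) = (-278.4, -48121.6, 43192).
So ∂z/∂x = −n_x/n_z = 0.00645 and ∂z/∂y = −n_y/n_z = 1.11413.
Unit vector along 310° is (sin 310°, cos 310°) = (-0.7660, 0.6428).
Slope in that direction = a·(-0.7660) + b·(0.6428) = 0.71121.
Apparent dip = arctan|0.71121| = 35.4° (true dip is 48.1°, so apparent ≤ true as expected).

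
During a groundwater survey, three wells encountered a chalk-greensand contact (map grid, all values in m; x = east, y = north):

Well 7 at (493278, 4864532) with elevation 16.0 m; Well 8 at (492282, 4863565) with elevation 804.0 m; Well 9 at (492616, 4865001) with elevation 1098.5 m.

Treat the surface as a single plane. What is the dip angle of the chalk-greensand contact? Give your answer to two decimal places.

53.96°

Two edge vectors: Well 7→Well 8 = (-996, -967, 788), Well 7→Well 9 = (-662, 469, 1082.5).
Normal n = (Well 7→Well 8) × (Well 7→Well 9) = (-1416349.5, 556514, -1107278).
So ∂z/∂x = −n_x/n_z = −1.27913 and ∂z/∂y = −n_y/n_z = 0.50260.
Gradient magnitude |∇z| = √(a² + b²) = √(1.63617 + 0.25260) = 1.37433.
True dip = arctan(1.37433) = 53.96°, dipping toward ESE (azimuth ≈ 111°).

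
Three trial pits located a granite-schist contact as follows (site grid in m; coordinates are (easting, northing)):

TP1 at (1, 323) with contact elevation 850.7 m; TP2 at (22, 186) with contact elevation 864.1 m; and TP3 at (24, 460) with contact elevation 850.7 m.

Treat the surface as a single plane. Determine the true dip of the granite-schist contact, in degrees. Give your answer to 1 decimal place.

17.2°

Two edge vectors: TP1→TP2 = (21, -137, 13.4), TP1→TP3 = (23, 137, 0).
Normal n = (TP1→TP2) × (TP1→TP3) = (-1835.8, 308.2, 6028).
So ∂z/∂E = −n_x/n_z = 0.30455 and ∂z/∂N = −n_y/n_z = −0.05113.
Gradient magnitude |∇z| = √(a² + b²) = √(0.09275 + 0.00261) = 0.30881.
True dip = arctan(0.30881) = 17.2°, dipping toward W (azimuth ≈ 280°).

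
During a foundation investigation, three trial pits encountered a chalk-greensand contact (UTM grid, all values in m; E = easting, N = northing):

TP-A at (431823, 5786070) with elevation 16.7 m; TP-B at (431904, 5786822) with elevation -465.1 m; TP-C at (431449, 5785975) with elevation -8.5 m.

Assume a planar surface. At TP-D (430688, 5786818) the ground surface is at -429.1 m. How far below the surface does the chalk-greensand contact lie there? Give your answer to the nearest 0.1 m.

Two edge vectors: TP-A→TP-B = (81, 752, -481.8), TP-A→TP-C = (-374, -95, -25.2).
Normal n = (TP-A→TP-B) × (TP-A→TP-C) = (-64721.4, 182234.4, 273553).
So ∂z/∂E = −n_x/n_z = 0.236595468 and ∂z/∂N = −n_y/n_z = −0.666175842.
Intercept c from TP-A: 16.7 − 102167.36 + 3854540.05 = 3752389.39.
At (430688, 5786818): z_contact = 101898.83 − 3855038.35 + 3752389.39 = -750.14 m.
Depth below ground = -429.1 − (-750.14) = 321.0 m.

321.0 m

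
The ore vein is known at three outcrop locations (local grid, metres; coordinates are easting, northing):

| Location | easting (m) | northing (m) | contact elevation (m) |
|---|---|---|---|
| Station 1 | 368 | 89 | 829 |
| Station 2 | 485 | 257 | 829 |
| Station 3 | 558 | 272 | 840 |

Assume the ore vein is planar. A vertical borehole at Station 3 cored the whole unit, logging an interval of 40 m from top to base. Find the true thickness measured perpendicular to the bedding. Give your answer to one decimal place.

Let the plane be z = a·easting + b·northing + c.
Station 2−Station 1: 117a + 168b = 0;  Station 3−Station 1: 190a + 183b = 11.
Solving gives a = 0.17585, b = −0.12247.
|∇z| = √(a²+b²) = 0.21429, so dip δ = arctan(0.21429) = 12.10°.
True thickness = vertical thickness × cos δ = 40 × cos 12.10° = 39.1 m.

39.1 m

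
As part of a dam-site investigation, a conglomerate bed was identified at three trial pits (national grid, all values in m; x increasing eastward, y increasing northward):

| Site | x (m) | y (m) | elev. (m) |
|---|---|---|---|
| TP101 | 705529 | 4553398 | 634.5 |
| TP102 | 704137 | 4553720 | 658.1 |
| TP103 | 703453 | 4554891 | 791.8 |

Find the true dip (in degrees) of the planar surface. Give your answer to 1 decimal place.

Two edge vectors: TP101→TP102 = (-1392, 322, 23.6), TP101→TP103 = (-2076, 1493, 157.3).
Normal n = (TP101→TP102) × (TP101→TP103) = (15415.8, 169968, -1409784).
So ∂z/∂x = −n_x/n_z = 0.01093 and ∂z/∂y = −n_y/n_z = 0.12056.
Gradient magnitude |∇z| = √(a² + b²) = √(0.00012 + 0.01454) = 0.12106.
True dip = arctan(0.12106) = 6.9°, dipping toward S (azimuth ≈ 185°).

6.9°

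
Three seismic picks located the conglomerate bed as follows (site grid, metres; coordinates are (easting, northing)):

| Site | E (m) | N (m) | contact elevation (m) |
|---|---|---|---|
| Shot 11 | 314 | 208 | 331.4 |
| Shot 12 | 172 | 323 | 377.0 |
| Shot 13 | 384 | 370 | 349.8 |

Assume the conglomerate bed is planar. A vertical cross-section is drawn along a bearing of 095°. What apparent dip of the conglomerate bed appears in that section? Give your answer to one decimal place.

10.5°

Let the plane be z = a·E + b·N + c.
Shot 12−Shot 11: −142a + 115b = 45.6;  Shot 13−Shot 11: 70a + 162b = 18.4.
Solving gives a = −0.16974, b = 0.18693.
Unit vector along 095° is (sin 95°, cos 95°) = (0.9962, -0.0872).
Slope in that direction = a·(0.9962) + b·(-0.0872) = −0.18539.
Apparent dip = arctan|0.18539| = 10.5° (true dip is 14.2°, so apparent ≤ true as expected).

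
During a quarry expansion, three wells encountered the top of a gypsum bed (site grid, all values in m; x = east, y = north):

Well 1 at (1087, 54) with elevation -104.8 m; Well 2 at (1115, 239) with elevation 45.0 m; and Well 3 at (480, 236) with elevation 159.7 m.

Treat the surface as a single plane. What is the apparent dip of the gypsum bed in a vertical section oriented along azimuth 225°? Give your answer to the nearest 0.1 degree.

Two edge vectors: Well 1→Well 2 = (28, 185, 149.8), Well 1→Well 3 = (-607, 182, 264.5).
Normal n = (Well 1→Well 2) × (Well 1→Well 3) = (21668.9, -98334.6, 117391).
So ∂z/∂x = −n_x/n_z = −0.18459 and ∂z/∂y = −n_y/n_z = 0.83767.
Unit vector along 225° is (sin 225°, cos 225°) = (-0.7071, -0.7071).
Slope in that direction = a·(-0.7071) + b·(-0.7071) = −0.46180.
Apparent dip = arctan|0.46180| = 24.8° (true dip is 40.6°, so apparent ≤ true as expected).

24.8°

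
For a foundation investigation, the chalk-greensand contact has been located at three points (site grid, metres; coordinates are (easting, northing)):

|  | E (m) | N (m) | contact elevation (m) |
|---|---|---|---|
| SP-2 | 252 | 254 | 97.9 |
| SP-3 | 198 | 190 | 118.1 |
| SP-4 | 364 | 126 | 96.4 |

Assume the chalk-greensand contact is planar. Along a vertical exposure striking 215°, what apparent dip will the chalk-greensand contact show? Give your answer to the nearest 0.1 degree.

Let the plane be z = a·E + b·N + c.
SP-3−SP-2: −54a − 64b = 20.2;  SP-4−SP-2: 112a − 128b = −1.5.
Solving gives a = −0.19045, b = −0.15493.
Unit vector along 215° is (sin 215°, cos 215°) = (-0.5736, -0.8192).
Slope in that direction = a·(-0.5736) + b·(-0.8192) = 0.23615.
Apparent dip = arctan|0.23615| = 13.3° (true dip is 13.8°, so apparent ≤ true as expected).

13.3°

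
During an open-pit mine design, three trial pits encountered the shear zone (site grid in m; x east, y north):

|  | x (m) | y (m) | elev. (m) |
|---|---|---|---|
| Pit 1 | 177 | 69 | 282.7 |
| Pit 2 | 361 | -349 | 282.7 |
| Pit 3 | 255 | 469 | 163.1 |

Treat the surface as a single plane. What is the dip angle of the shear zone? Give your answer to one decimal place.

27.2°

Two edge vectors: Pit 1→Pit 2 = (184, -418, 0), Pit 1→Pit 3 = (78, 400, -119.6).
Normal n = (Pit 1→Pit 2) × (Pit 1→Pit 3) = (49992.8, 22006.4, 106204).
So ∂z/∂x = −n_x/n_z = −0.47072 and ∂z/∂y = −n_y/n_z = −0.20721.
Gradient magnitude |∇z| = √(a² + b²) = √(0.22158 + 0.04294) = 0.51431.
True dip = arctan(0.51431) = 27.2°, dipping toward ENE (azimuth ≈ 066°).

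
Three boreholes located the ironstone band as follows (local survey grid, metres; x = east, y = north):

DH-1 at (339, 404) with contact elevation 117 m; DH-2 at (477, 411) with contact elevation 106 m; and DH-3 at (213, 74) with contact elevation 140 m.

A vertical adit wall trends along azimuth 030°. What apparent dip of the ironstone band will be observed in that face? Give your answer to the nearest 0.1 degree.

Two edge vectors: DH-1→DH-2 = (138, 7, -11), DH-1→DH-3 = (-126, -330, 23).
Normal n = (DH-1→DH-2) × (DH-1→DH-3) = (-3469, -1788, -44658).
So ∂z/∂x = −n_x/n_z = −0.07768 and ∂z/∂y = −n_y/n_z = −0.04004.
Unit vector along 030° is (sin 30°, cos 30°) = (0.5000, 0.8660).
Slope in that direction = a·(0.5000) + b·(0.8660) = −0.07351.
Apparent dip = arctan|0.07351| = 4.2° (true dip is 5.0°, so apparent ≤ true as expected).

4.2°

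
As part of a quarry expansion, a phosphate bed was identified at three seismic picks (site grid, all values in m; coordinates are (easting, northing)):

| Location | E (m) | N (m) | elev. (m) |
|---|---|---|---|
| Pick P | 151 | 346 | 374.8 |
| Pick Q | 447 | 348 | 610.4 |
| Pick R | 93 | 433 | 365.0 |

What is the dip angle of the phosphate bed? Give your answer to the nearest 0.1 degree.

Two edge vectors: Pick P→Pick Q = (296, 2, 235.6), Pick P→Pick R = (-58, 87, -9.8).
Normal n = (Pick P→Pick Q) × (Pick P→Pick R) = (-20516.8, -10764, 25868).
So ∂z/∂E = −n_x/n_z = 0.79313 and ∂z/∂N = −n_y/n_z = 0.41611.
Gradient magnitude |∇z| = √(a² + b²) = √(0.62906 + 0.17315) = 0.89566.
True dip = arctan(0.89566) = 41.8°, dipping toward WSW (azimuth ≈ 242°).

41.8°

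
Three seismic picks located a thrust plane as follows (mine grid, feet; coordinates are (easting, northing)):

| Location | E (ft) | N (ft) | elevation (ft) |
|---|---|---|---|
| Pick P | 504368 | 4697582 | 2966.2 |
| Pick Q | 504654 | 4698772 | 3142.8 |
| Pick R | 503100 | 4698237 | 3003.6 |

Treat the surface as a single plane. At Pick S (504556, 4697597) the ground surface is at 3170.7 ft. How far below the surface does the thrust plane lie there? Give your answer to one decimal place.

194.5 ft

Two edge vectors: Pick P→Pick Q = (286, 1190, 176.6), Pick P→Pick R = (-1268, 655, 37.4).
Normal n = (Pick P→Pick Q) × (Pick P→Pick R) = (-71167, -234625.2, 1696250).
So ∂z/∂E = −n_x/n_z = 0.041955490 and ∂z/∂N = −n_y/n_z = 0.138319941.
Intercept c from Pick P: 2966.2 − 21161.01 − 649769.27 = −667964.07.
At (504556, 4697597): z_contact = 21168.89 + 649771.34 − 667964.07 = 2976.16 ft.
Depth below ground = 3170.7 − 2976.16 = 194.5 ft.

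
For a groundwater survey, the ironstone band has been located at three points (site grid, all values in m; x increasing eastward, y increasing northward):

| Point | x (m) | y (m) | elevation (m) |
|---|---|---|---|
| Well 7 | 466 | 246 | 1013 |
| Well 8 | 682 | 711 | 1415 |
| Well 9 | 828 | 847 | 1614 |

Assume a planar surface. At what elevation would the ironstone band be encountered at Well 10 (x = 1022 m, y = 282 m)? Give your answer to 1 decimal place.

1574.3 m

Two edge vectors: Well 7→Well 8 = (216, 465, 402), Well 7→Well 9 = (362, 601, 601).
Normal n = (Well 7→Well 8) × (Well 7→Well 9) = (37863, 15708, -38514).
So ∂z/∂x = −n_x/n_z = 0.983097 and ∂z/∂y = −n_y/n_z = 0.407852.
Intercept c from Well 7: 1013 − 458.12 − 100.33 = 454.55.
At (1022, 282): z = 1004.7 + 115.0 + 454.55 = 1574.3 m.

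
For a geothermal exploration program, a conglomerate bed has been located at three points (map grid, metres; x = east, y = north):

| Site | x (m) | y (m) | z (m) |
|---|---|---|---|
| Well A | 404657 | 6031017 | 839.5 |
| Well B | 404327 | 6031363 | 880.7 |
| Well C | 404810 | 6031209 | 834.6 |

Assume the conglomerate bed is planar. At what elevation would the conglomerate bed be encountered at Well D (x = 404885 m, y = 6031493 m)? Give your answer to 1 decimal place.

Two edge vectors: Well A→Well B = (-330, 346, 41.2), Well A→Well C = (153, 192, -4.9).
Normal n = (Well A→Well B) × (Well A→Well C) = (-9605.8, 4686.6, -116298).
So ∂z/∂x = −n_x/n_z = −0.082596433 and ∂z/∂y = −n_y/n_z = 0.040298199.
Intercept c from Well A: 839.5 + 33423.22 − 243039.13 = −208776.40.
At (404885, 6031493): z = −33442.1 + 243058.3 − 208776.40 = 839.8 m.

839.8 m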